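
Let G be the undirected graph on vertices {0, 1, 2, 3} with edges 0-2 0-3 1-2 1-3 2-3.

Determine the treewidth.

2

A width-2 tree decomposition is:
Bags: B1 = {1, 2, 3}  B2 = {0, 2, 3}
Tree: B1–B2
Each bag holds 3 vertices, so the decomposition has width 2, which upper-bounds the treewidth. For the lower bound, the 3 vertices {0, 2, 3} are pairwise adjacent, and any tree decomposition puts a clique entirely inside one bag — forcing width ≥ 2. Therefore the treewidth is 2.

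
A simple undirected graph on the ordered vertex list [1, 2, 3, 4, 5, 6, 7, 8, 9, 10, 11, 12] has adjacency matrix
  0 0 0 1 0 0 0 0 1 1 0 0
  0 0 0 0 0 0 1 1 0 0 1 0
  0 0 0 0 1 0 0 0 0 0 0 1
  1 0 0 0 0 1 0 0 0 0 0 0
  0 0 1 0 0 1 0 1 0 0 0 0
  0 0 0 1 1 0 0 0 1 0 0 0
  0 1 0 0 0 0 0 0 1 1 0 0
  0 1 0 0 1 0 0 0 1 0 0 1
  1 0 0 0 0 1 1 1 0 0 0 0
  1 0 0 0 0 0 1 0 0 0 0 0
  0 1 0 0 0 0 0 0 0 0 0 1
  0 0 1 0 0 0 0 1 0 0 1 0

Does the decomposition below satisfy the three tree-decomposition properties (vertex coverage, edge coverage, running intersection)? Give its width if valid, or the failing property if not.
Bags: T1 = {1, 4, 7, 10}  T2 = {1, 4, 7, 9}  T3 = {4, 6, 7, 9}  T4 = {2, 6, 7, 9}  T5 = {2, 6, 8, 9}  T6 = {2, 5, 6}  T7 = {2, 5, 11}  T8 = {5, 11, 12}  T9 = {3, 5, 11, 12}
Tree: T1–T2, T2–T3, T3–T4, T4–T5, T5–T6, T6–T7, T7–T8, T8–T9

A tree decomposition must satisfy three properties: every vertex lies in some bag; for every edge, both endpoints lie together in some bag; and for every vertex, the bags containing it form a connected subtree. Here edge (8,5) lies in no bag, so the decomposition is invalid.

No — edge (8,5) lies in no bag.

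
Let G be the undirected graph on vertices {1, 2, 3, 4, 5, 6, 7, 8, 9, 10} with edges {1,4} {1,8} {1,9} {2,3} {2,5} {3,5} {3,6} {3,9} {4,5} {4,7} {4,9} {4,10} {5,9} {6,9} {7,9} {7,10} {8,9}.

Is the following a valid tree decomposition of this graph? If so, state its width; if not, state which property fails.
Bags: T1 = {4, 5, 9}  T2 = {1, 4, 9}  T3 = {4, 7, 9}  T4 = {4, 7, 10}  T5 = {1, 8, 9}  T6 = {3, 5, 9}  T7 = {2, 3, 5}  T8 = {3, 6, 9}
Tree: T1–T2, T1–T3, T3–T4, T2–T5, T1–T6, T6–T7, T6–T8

Every vertex of G appears in some bag (union = {1, 2, 3, 4, 5, 6, 7, 8, 9, 10}); every edge is covered by a bag; and for each vertex v the set of bags containing v is connected in the bag tree. The decomposition is therefore valid. The largest bag has 3 vertices, so the width is 2.

Yes; width 2.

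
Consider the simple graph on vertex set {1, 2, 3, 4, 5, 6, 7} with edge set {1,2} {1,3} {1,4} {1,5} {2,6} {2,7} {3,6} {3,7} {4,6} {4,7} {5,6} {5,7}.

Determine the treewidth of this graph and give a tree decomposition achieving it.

Treewidth 3.
One such decomposition:
Bags: B1 = {1, 2, 6, 7}  B2 = {1, 5, 6, 7}  B3 = {1, 4, 6, 7}  B4 = {1, 3, 6, 7}
Tree: B1–B2, B2–B3, B3–B4

The largest bag has 4 vertices, giving width 3; this decomposition certifies tw(G) ≤ 3. For the lower bound: the 4 vertex sets {2,6}, {5,7}, {1}, {4} are disjoint, each induces a connected subgraph, and every pair is joined by at least one edge of G. Contracting each set to a single vertex therefore yields K_{4} as a minor, and since treewidth is minor-monotone, tw(G) ≥ tw(K_{4}) = 3. The upper and lower bounds meet at 3, so that is the treewidth.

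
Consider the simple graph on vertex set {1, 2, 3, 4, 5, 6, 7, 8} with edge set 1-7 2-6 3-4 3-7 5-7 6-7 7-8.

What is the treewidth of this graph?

A width-1 tree decomposition is:
Bags: B1 = {6, 7}  B2 = {1, 7}  B3 = {5, 7}  B4 = {2, 6}  B5 = {7, 8}  B6 = {3, 7}  B7 = {3, 4}
Tree: B1–B2, B1–B3, B1–B4, B1–B5, B3–B6, B6–B7
Each bag holds 2 vertices, so the decomposition has width 1, which upper-bounds the treewidth. G has an edge, so its treewidth is at least 1. Therefore the treewidth is 1.

1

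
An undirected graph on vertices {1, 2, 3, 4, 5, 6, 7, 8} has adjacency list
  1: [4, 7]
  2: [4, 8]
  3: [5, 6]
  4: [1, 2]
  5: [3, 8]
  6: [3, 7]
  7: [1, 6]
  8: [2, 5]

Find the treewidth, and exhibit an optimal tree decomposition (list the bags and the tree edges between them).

Every bag has size at most 3, so the width is 3 − 1 = 2 and tw(G) ≤ 2. For the lower bound, G contains the cycle 6–3–5–8–2–4–1–7–6, so G is not a forest; only forests have treewidth ≤ 1, hence tw(G) ≥ 2. The upper and lower bounds meet at 2, so that is the treewidth.

Treewidth 2.
One such decomposition:
Bags: B1 = {3, 5, 6}  B2 = {5, 6, 8}  B3 = {2, 6, 8}  B4 = {2, 4, 6}  B5 = {1, 4, 6}  B6 = {1, 6, 7}
Tree: B1–B2, B2–B3, B3–B4, B4–B5, B5–B6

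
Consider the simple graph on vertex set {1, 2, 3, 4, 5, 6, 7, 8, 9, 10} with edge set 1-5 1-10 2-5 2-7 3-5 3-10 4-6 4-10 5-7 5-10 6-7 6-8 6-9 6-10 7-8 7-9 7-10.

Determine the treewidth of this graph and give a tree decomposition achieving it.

Treewidth 2.
Bags: B1 = {3, 5, 10}  B2 = {5, 7, 10}  B3 = {2, 5, 7}  B4 = {6, 7, 10}  B5 = {6, 7, 9}  B6 = {4, 6, 10}  B7 = {1, 5, 10}  B8 = {6, 7, 8}
Tree: B1–B2, B2–B3, B2–B4, B4–B5, B4–B6, B1–B7, B4–B8

Every bag has size at most 3, so the width is 3 − 1 = 2 and tw(G) ≤ 2. On the other hand G contains the 3-clique {1, 5, 10}. A clique must lie in a single bag of any decomposition, so no decomposition can have width below 2. Hence tw(G) = 2 exactly.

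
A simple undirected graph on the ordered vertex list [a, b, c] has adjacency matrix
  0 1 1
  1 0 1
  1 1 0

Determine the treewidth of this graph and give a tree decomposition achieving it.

Treewidth 2.
One optimal decomposition is:
Bags: B1 = {a, b, c}
Tree: (single bag)

With just one bag of size 3, the width is 3 − 1 = 2, so tw(G) ≤ 2. Conversely, {a, b, c} is a clique of size 3, and the vertices of any clique must share a bag in every tree decomposition; so some bag has ≥ 3 vertices and tw(G) ≥ 2. Hence tw(G) = 2 exactly.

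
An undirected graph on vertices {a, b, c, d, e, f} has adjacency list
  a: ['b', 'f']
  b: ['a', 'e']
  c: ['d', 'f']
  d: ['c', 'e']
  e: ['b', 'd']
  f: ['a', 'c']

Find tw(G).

2

A width-2 tree decomposition is:
Bags: B1 = {a, b, e}  B2 = {a, d, e}  B3 = {a, c, d}  B4 = {a, c, f}
Tree: B1–B2, B2–B3, B3–B4
Each bag holds 3 vertices, so the decomposition has width 2, which upper-bounds the treewidth. For the lower bound, G contains the cycle a–b–e–d–c–f–a, so G is not a forest; only forests have treewidth ≤ 1, hence tw(G) ≥ 2. Combining the bounds, tw(G) = 2.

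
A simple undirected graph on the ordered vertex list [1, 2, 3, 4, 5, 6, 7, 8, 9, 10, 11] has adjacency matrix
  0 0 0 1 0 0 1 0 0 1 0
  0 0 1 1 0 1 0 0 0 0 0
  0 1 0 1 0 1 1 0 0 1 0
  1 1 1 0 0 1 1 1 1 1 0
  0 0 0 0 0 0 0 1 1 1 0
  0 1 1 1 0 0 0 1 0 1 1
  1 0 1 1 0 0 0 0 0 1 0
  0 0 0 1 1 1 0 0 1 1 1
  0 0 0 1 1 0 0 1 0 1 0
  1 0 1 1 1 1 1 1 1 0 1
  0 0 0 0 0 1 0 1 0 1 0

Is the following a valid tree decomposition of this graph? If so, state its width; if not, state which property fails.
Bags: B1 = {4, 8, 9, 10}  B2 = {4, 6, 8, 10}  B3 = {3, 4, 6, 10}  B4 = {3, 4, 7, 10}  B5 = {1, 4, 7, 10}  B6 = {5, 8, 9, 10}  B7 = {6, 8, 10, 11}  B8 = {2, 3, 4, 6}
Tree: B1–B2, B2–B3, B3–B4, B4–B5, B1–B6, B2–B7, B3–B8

Checking the three conditions: (i) the bags cover all of {1, 2, 3, 4, 5, 6, 7, 8, 9, 10, 11}; (ii) for each edge, some bag contains both endpoints; (iii) the bags containing any fixed vertex form a subtree. All hold, so the decomposition is valid with width 4 − 1 = 3.

Yes; width 3.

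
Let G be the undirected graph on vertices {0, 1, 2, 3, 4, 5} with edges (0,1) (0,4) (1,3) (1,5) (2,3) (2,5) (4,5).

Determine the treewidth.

2

A width-2 tree decomposition is:
Bags: B1 = {0, 4, 5}  B2 = {0, 1, 5}  B3 = {1, 2, 5}  B4 = {1, 2, 3}
Tree: B1–B2, B2–B3, B3–B4
The largest bag has 3 vertices, giving width 2; this decomposition certifies tw(G) ≤ 2. The edges 4–0–1–5–4 form a cycle, so G is not a tree and its treewidth is at least 2. Hence tw(G) = 2 exactly.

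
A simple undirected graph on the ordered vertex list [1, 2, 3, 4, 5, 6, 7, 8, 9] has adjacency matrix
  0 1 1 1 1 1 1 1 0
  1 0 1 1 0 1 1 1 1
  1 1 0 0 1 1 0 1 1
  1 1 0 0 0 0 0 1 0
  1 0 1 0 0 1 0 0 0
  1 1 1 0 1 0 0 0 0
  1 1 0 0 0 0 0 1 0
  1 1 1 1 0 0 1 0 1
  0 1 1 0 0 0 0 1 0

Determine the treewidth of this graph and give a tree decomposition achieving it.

Every bag has size at most 4, so the width is 4 − 1 = 3 and tw(G) ≤ 3. On the other hand G contains the 4-clique {1, 2, 3, 8}. A clique must lie in a single bag of any decomposition, so no decomposition can have width below 3. Hence tw(G) = 3 exactly.

Treewidth 3.
One optimal decomposition is:
Bags: B1 = {1, 2, 3, 6}  B2 = {1, 2, 3, 8}  B3 = {2, 3, 8, 9}  B4 = {1, 3, 5, 6}  B5 = {1, 2, 4, 8}  B6 = {1, 2, 7, 8}
Tree: B1–B2, B2–B3, B1–B4, B2–B5, B2–B6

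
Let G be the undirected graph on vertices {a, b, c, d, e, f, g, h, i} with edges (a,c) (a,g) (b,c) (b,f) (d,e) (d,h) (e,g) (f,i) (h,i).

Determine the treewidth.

A width-2 tree decomposition is:
Bags: B1 = {d, h, i}  B2 = {d, e, i}  B3 = {e, g, i}  B4 = {a, g, i}  B5 = {a, c, i}  B6 = {b, c, i}  B7 = {b, f, i}
Tree: B1–B2, B2–B3, B3–B4, B4–B5, B5–B6, B6–B7
Every bag has size at most 3, so the width is 3 − 1 = 2 and tw(G) ≤ 2. The edges i–h–d–e–g–a–c–b–f–i form a cycle, so G is not a tree and its treewidth is at least 2. Hence tw(G) = 2 exactly.

2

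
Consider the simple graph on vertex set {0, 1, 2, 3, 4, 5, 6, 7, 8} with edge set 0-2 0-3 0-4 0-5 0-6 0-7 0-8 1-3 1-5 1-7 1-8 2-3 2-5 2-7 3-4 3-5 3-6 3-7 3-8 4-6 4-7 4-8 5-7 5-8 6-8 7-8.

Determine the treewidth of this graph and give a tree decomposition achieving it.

Treewidth 4.
Bags: B1 = {0, 3, 5, 7, 8}  B2 = {0, 2, 3, 5, 7}  B3 = {0, 3, 4, 7, 8}  B4 = {1, 3, 5, 7, 8}  B5 = {0, 3, 4, 6, 8}
Tree: B1–B2, B1–B3, B1–B4, B3–B5

The largest bag has 5 vertices, giving width 4; this decomposition certifies tw(G) ≤ 4. Conversely, {0, 3, 4, 6, 8} is a clique of size 5, and the vertices of any clique must share a bag in every tree decomposition; so some bag has ≥ 5 vertices and tw(G) ≥ 4. Therefore the treewidth is 4.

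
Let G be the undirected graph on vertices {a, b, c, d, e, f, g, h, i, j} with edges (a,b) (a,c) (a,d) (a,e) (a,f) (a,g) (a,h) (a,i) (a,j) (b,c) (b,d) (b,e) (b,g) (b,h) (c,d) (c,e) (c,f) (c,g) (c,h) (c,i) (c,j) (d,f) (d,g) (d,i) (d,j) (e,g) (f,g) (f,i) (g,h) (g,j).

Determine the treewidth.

4

A width-4 tree decomposition is:
Bags: B1 = {a, c, d, f, g}  B2 = {a, b, c, d, g}  B3 = {a, b, c, e, g}  B4 = {a, c, d, f, i}  B5 = {a, b, c, g, h}  B6 = {a, c, d, g, j}
Tree: B1–B2, B2–B3, B1–B4, B3–B5, B1–B6
Each bag holds 5 vertices, so the decomposition has width 4, which upper-bounds the treewidth. Conversely, {a, c, d, g, j} is a clique of size 5, and the vertices of any clique must share a bag in every tree decomposition; so some bag has ≥ 5 vertices and tw(G) ≥ 4. Therefore the treewidth is 4.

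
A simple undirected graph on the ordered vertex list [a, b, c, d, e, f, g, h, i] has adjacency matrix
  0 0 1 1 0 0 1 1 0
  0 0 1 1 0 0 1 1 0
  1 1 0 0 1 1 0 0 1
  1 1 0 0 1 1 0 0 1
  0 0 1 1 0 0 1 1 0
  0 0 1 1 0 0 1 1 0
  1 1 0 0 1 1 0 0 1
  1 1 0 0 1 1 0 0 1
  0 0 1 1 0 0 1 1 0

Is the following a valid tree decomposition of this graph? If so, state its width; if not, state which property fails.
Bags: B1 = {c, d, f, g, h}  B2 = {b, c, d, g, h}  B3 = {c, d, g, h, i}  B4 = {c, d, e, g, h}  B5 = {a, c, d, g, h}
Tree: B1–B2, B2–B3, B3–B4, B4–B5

Checking the three conditions: (i) the bags cover all of {a, b, c, d, e, f, g, h, i}; (ii) for each edge, some bag contains both endpoints; (iii) the bags containing any fixed vertex form a subtree. All hold, so the decomposition is valid with width 5 − 1 = 4.

Yes; width 4.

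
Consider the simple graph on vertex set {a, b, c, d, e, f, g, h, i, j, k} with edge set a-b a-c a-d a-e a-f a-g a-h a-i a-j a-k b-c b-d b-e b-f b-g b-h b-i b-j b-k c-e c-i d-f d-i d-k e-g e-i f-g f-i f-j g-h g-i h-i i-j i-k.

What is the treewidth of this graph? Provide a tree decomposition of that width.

The largest bag has 5 vertices, giving width 4; this decomposition certifies tw(G) ≤ 4. Conversely, {a, b, d, f, i} is a clique of size 5, and the vertices of any clique must share a bag in every tree decomposition; so some bag has ≥ 5 vertices and tw(G) ≥ 4. The upper and lower bounds meet at 4, so that is the treewidth.

Treewidth 4.
One optimal decomposition is:
Bags: B1 = {a, b, d, f, i}  B2 = {a, b, f, g, i}  B3 = {a, b, d, i, k}  B4 = {a, b, g, h, i}  B5 = {a, b, e, g, i}  B6 = {a, b, c, e, i}  B7 = {a, b, f, i, j}
Tree: B1–B2, B1–B3, B2–B4, B4–B5, B5–B6, B2–B7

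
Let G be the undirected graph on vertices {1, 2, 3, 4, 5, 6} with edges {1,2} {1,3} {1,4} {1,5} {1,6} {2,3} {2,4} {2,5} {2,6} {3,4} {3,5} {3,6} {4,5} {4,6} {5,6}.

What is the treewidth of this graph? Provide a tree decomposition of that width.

With just one bag of size 6, the width is 6 − 1 = 5, so tw(G) ≤ 5. On the other hand G contains the 6-clique {1, 2, 3, 4, 5, 6}. A clique must lie in a single bag of any decomposition, so no decomposition can have width below 5. Combining the bounds, tw(G) = 5.

Treewidth 5.
One optimal decomposition is:
Bags: B1 = {1, 2, 3, 4, 5, 6}
Tree: (single bag)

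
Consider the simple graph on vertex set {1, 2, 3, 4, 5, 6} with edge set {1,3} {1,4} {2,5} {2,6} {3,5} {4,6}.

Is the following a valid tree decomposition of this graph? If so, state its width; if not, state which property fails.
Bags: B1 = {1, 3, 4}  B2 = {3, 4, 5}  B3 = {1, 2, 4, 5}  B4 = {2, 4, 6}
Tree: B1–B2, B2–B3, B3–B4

A tree decomposition must satisfy three properties: every vertex lies in some bag; for every edge, both endpoints lie together in some bag; and for every vertex, the bags containing it form a connected subtree. Here bags containing vertex 1 are not connected in the tree, so the decomposition is invalid.

No — bags containing vertex 1 are not connected in the tree.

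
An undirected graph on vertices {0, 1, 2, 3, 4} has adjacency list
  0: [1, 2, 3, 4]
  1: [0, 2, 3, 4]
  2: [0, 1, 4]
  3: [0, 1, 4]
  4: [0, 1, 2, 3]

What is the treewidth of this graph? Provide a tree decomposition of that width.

Each bag holds 4 vertices, so the decomposition has width 3, which upper-bounds the treewidth. On the other hand G contains the 4-clique {0, 1, 2, 4}. A clique must lie in a single bag of any decomposition, so no decomposition can have width below 3. The upper and lower bounds meet at 3, so that is the treewidth.

Treewidth 3.
Bags: B1 = {0, 1, 2, 4}  B2 = {0, 1, 3, 4}
Tree: B1–B2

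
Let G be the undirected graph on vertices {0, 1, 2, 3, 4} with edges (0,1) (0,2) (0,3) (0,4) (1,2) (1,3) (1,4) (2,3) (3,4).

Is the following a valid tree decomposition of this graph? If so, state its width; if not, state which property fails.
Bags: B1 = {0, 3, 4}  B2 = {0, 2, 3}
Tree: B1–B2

A tree decomposition must satisfy three properties: every vertex lies in some bag; for every edge, both endpoints lie together in some bag; and for every vertex, the bags containing it form a connected subtree. Here vertex 1 appears in no bag, so the decomposition is invalid.

No — vertex 1 appears in no bag.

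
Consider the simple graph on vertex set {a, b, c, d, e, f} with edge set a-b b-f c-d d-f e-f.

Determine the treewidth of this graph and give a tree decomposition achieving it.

Treewidth 1.
One optimal decomposition is:
Bags: B1 = {d, f}  B2 = {b, f}  B3 = {c, d}  B4 = {a, b}  B5 = {e, f}
Tree: B1–B2, B1–B3, B2–B4, B1–B5

The largest bag has 2 vertices, giving width 1; this decomposition certifies tw(G) ≤ 1. Any graph with an edge has treewidth ≥ 1, and G has the edge f–d. Therefore the treewidth is 1.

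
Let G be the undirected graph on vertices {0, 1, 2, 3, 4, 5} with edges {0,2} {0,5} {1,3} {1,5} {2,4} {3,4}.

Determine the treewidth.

A width-2 tree decomposition is:
Bags: B1 = {0, 2, 5}  B2 = {1, 2, 5}  B3 = {1, 2, 3}  B4 = {2, 3, 4}
Tree: B1–B2, B2–B3, B3–B4
Every bag has size at most 3, so the width is 3 − 1 = 2 and tw(G) ≤ 2. Since 2–0–5–1–3–4–2 is a cycle in G, G is not acyclic. Forests are exactly the graphs of treewidth ≤ 1, so tw(G) ≥ 2. Combining the bounds, tw(G) = 2.

2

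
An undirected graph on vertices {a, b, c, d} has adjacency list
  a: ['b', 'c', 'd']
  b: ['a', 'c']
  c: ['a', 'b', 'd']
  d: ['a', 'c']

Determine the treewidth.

A width-2 tree decomposition is:
Bags: B1 = {a, c, d}  B2 = {a, b, c}
Tree: B1–B2
The largest bag has 3 vertices, giving width 2; this decomposition certifies tw(G) ≤ 2. For the lower bound, the 3 vertices {a, c, d} are pairwise adjacent, and any tree decomposition puts a clique entirely inside one bag — forcing width ≥ 2. Combining the bounds, tw(G) = 2.

2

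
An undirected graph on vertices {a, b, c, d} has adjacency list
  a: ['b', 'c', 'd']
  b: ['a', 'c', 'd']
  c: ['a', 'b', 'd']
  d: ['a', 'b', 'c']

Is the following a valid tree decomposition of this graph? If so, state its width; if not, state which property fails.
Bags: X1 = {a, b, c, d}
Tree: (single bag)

Checking the three conditions: (i) the bags cover all of {a, b, c, d}; (ii) for each edge, some bag contains both endpoints; (iii) the bags containing any fixed vertex form a subtree. All hold, so the decomposition is valid with width 4 − 1 = 3.

Yes; width 3.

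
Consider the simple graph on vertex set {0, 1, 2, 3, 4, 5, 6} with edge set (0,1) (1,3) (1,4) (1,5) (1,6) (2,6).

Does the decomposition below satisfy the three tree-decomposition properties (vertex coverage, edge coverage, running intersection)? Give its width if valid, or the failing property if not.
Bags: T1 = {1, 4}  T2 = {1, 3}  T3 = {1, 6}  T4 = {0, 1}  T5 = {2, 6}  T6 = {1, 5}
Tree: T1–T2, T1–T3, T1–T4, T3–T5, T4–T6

Yes; width 1.

Every vertex of G appears in some bag (union = {0, 1, 2, 3, 4, 5, 6}); every edge is covered by a bag; and for each vertex v the set of bags containing v is connected in the bag tree. The decomposition is therefore valid. The largest bag has 2 vertices, so the width is 1.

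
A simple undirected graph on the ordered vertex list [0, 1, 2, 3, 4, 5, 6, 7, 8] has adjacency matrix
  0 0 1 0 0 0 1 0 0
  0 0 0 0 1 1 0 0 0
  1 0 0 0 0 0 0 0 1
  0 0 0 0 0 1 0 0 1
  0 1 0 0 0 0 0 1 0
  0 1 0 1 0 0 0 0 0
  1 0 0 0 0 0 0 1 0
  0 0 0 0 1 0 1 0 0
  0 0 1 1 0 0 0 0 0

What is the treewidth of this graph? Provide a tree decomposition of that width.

Treewidth 2.
One optimal decomposition is:
Bags: B1 = {0, 2, 8}  B2 = {0, 6, 8}  B3 = {6, 7, 8}  B4 = {4, 7, 8}  B5 = {1, 4, 8}  B6 = {1, 5, 8}  B7 = {3, 5, 8}
Tree: B1–B2, B2–B3, B3–B4, B4–B5, B5–B6, B6–B7

Every bag has size at most 3, so the width is 3 − 1 = 2 and tw(G) ≤ 2. For the lower bound, G contains the cycle 8–2–0–6–7–4–1–5–3–8, so G is not a forest; only forests have treewidth ≤ 1, hence tw(G) ≥ 2. Hence tw(G) = 2 exactly.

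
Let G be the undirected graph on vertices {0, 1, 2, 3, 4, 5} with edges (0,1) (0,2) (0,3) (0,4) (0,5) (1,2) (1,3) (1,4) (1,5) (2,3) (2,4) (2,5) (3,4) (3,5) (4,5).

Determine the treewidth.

A width-5 tree decomposition is:
Bags: B1 = {0, 1, 2, 3, 4, 5}
Tree: (single bag)
A single bag containing all 6 vertices is trivially a valid decomposition of width 5. On the other hand G contains the 6-clique {0, 1, 2, 3, 4, 5}. A clique must lie in a single bag of any decomposition, so no decomposition can have width below 5. Combining the bounds, tw(G) = 5.

5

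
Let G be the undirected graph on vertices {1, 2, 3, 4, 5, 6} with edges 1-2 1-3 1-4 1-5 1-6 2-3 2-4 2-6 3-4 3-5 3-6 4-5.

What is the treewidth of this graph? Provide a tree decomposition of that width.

Each bag holds 4 vertices, so the decomposition has width 3, which upper-bounds the treewidth. On the other hand G contains the 4-clique {1, 2, 3, 4}. A clique must lie in a single bag of any decomposition, so no decomposition can have width below 3. Combining the bounds, tw(G) = 3.

Treewidth 3.
Bags: B1 = {1, 2, 3, 4}  B2 = {1, 2, 3, 6}  B3 = {1, 3, 4, 5}
Tree: B1–B2, B1–B3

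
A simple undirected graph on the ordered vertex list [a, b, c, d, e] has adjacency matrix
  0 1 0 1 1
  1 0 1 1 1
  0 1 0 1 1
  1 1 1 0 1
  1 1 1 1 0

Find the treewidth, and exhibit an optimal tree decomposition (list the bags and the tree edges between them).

Each bag holds 4 vertices, so the decomposition has width 3, which upper-bounds the treewidth. On the other hand G contains the 4-clique {b, c, d, e}. A clique must lie in a single bag of any decomposition, so no decomposition can have width below 3. The upper and lower bounds meet at 3, so that is the treewidth.

Treewidth 3.
Bags: B1 = {a, b, d, e}  B2 = {b, c, d, e}
Tree: B1–B2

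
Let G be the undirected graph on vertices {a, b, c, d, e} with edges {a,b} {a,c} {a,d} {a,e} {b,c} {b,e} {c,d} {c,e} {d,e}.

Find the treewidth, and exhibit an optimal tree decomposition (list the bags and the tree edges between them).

Treewidth 3.
One such decomposition:
Bags: B1 = {a, b, c, e}  B2 = {a, c, d, e}
Tree: B1–B2

Each bag holds 4 vertices, so the decomposition has width 3, which upper-bounds the treewidth. For the lower bound, the 4 vertices {a, c, d, e} are pairwise adjacent, and any tree decomposition puts a clique entirely inside one bag — forcing width ≥ 3. Hence tw(G) = 3 exactly.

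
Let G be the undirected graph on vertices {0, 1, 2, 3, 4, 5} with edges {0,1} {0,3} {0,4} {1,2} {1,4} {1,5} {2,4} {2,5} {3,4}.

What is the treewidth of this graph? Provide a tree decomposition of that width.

Treewidth 2.
One optimal decomposition is:
Bags: B1 = {0, 3, 4}  B2 = {0, 1, 4}  B3 = {1, 2, 4}  B4 = {1, 2, 5}
Tree: B1–B2, B2–B3, B3–B4

Each bag holds 3 vertices, so the decomposition has width 2, which upper-bounds the treewidth. For the lower bound, the 3 vertices {0, 1, 4} are pairwise adjacent, and any tree decomposition puts a clique entirely inside one bag — forcing width ≥ 2. The upper and lower bounds meet at 2, so that is the treewidth.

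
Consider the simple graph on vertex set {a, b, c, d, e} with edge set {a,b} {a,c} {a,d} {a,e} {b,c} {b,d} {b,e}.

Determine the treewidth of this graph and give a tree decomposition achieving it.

Treewidth 2.
One such decomposition:
Bags: B1 = {a, b, d}  B2 = {a, b, c}  B3 = {a, b, e}
Tree: B1–B2, B1–B3

Each bag holds 3 vertices, so the decomposition has width 2, which upper-bounds the treewidth. On the other hand G contains the 3-clique {a, b, d}. A clique must lie in a single bag of any decomposition, so no decomposition can have width below 2. Therefore the treewidth is 2.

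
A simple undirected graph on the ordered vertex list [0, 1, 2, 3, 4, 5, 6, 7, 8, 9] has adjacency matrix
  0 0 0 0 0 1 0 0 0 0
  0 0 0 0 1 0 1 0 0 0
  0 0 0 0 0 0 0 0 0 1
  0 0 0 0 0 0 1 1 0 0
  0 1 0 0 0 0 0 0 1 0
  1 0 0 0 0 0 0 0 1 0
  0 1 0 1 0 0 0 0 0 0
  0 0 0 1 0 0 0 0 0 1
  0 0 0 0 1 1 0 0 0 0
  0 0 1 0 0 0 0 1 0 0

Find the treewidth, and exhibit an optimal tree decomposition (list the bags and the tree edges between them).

Every bag has size at most 2, so the width is 2 − 1 = 1 and tw(G) ≤ 1. Since G has at least one edge (e.g. 0–5), it is not an edgeless graph, so tw(G) ≥ 1. Combining the bounds, tw(G) = 1.

Treewidth 1.
One optimal decomposition is:
Bags: B1 = {0, 5}  B2 = {5, 8}  B3 = {4, 8}  B4 = {1, 4}  B5 = {1, 6}  B6 = {3, 6}  B7 = {3, 7}  B8 = {7, 9}  B9 = {2, 9}
Tree: B1–B2, B2–B3, B3–B4, B4–B5, B5–B6, B6–B7, B7–B8, B8–B9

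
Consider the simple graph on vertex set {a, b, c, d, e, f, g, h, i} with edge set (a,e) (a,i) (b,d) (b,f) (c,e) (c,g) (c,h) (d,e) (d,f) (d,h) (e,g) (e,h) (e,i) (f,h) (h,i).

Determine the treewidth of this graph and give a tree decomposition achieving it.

Each bag holds 3 vertices, so the decomposition has width 2, which upper-bounds the treewidth. Conversely, {c, e, g} is a clique of size 3, and the vertices of any clique must share a bag in every tree decomposition; so some bag has ≥ 3 vertices and tw(G) ≥ 2. Hence tw(G) = 2 exactly.

Treewidth 2.
One such decomposition:
Bags: B1 = {d, e, h}  B2 = {e, h, i}  B3 = {c, e, h}  B4 = {d, f, h}  B5 = {c, e, g}  B6 = {b, d, f}  B7 = {a, e, i}
Tree: B1–B2, B1–B3, B1–B4, B3–B5, B4–B6, B2–B7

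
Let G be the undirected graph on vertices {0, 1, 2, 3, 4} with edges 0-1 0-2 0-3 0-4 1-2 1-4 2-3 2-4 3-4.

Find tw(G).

A width-3 tree decomposition is:
Bags: B1 = {0, 2, 3, 4}  B2 = {0, 1, 2, 4}
Tree: B1–B2
Every bag has size at most 4, so the width is 4 − 1 = 3 and tw(G) ≤ 3. Conversely, {0, 1, 2, 4} is a clique of size 4, and the vertices of any clique must share a bag in every tree decomposition; so some bag has ≥ 4 vertices and tw(G) ≥ 3. Hence tw(G) = 3 exactly.

3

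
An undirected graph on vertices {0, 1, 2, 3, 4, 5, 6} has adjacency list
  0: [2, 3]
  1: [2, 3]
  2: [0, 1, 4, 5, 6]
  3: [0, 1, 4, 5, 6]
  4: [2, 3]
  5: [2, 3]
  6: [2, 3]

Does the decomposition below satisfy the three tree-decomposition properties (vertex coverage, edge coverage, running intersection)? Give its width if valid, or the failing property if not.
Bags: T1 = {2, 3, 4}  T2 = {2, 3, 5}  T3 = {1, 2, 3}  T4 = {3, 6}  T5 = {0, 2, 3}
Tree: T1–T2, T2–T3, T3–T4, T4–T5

A tree decomposition must satisfy three properties: every vertex lies in some bag; for every edge, both endpoints lie together in some bag; and for every vertex, the bags containing it form a connected subtree. Here edge (2,6) lies in no bag, so the decomposition is invalid.

No — edge (2,6) lies in no bag.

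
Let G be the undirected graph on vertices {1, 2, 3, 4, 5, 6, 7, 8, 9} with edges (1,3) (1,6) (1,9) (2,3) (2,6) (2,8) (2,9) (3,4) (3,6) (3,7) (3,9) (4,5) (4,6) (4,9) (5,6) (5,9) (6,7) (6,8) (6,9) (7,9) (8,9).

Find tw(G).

3

A width-3 tree decomposition is:
Bags: B1 = {1, 3, 6, 9}  B2 = {2, 3, 6, 9}  B3 = {3, 6, 7, 9}  B4 = {2, 6, 8, 9}  B5 = {3, 4, 6, 9}  B6 = {4, 5, 6, 9}
Tree: B1–B2, B2–B3, B2–B4, B2–B5, B5–B6
Each bag holds 4 vertices, so the decomposition has width 3, which upper-bounds the treewidth. Conversely, {2, 6, 8, 9} is a clique of size 4, and the vertices of any clique must share a bag in every tree decomposition; so some bag has ≥ 4 vertices and tw(G) ≥ 3. Hence tw(G) = 3 exactly.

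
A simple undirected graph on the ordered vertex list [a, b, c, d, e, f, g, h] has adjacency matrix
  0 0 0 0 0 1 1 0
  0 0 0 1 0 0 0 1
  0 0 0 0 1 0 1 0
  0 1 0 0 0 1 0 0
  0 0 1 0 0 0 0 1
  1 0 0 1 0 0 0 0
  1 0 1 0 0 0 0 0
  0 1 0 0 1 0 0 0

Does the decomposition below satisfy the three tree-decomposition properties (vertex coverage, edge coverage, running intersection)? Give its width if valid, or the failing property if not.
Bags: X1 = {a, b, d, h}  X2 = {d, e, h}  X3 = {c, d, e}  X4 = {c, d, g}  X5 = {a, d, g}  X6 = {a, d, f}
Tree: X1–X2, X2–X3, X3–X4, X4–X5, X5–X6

A tree decomposition must satisfy three properties: every vertex lies in some bag; for every edge, both endpoints lie together in some bag; and for every vertex, the bags containing it form a connected subtree. Here bags containing vertex a are not connected in the tree, so the decomposition is invalid.

No — bags containing vertex a are not connected in the tree.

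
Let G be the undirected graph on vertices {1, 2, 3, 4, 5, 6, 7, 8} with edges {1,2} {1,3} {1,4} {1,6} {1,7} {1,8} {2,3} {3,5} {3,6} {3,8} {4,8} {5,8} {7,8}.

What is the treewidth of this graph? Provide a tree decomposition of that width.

Every bag has size at most 3, so the width is 3 − 1 = 2 and tw(G) ≤ 2. For the lower bound, the 3 vertices {1, 3, 8} are pairwise adjacent, and any tree decomposition puts a clique entirely inside one bag — forcing width ≥ 2. Combining the bounds, tw(G) = 2.

Treewidth 2.
Bags: B1 = {1, 7, 8}  B2 = {1, 3, 8}  B3 = {1, 2, 3}  B4 = {1, 4, 8}  B5 = {3, 5, 8}  B6 = {1, 3, 6}
Tree: B1–B2, B2–B3, B1–B4, B2–B5, B2–B6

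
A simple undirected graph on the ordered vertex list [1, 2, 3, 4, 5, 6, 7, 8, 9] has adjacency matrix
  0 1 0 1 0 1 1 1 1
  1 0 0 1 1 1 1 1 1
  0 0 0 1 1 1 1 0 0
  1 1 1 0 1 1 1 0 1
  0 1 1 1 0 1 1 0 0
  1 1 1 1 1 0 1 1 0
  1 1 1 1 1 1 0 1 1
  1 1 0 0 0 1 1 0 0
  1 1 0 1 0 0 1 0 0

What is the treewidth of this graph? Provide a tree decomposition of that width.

Each bag holds 5 vertices, so the decomposition has width 4, which upper-bounds the treewidth. On the other hand G contains the 5-clique {1, 2, 6, 7, 8}. A clique must lie in a single bag of any decomposition, so no decomposition can have width below 4. Combining the bounds, tw(G) = 4.

Treewidth 4.
One optimal decomposition is:
Bags: B1 = {1, 2, 4, 6, 7}  B2 = {1, 2, 4, 7, 9}  B3 = {2, 4, 5, 6, 7}  B4 = {1, 2, 6, 7, 8}  B5 = {3, 4, 5, 6, 7}
Tree: B1–B2, B1–B3, B1–B4, B3–B5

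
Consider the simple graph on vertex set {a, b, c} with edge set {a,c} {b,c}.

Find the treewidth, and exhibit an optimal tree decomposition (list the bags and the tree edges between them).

Treewidth 1.
Bags: B1 = {a, c}  B2 = {b, c}
Tree: B1–B2

Each bag holds 2 vertices, so the decomposition has width 1, which upper-bounds the treewidth. Any graph with an edge has treewidth ≥ 1, and G has the edge a–c. Hence tw(G) = 1 exactly.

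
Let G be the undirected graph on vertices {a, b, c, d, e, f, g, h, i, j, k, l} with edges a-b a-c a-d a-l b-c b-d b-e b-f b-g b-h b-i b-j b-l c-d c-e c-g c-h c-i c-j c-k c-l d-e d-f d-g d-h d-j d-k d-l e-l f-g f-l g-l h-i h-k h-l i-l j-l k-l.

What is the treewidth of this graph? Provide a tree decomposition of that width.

Treewidth 4.
One such decomposition:
Bags: B1 = {b, c, d, j, l}  B2 = {b, c, d, g, l}  B3 = {b, c, d, e, l}  B4 = {b, c, d, h, l}  B5 = {b, d, f, g, l}  B6 = {a, b, c, d, l}  B7 = {c, d, h, k, l}  B8 = {b, c, h, i, l}
Tree: B1–B2, B1–B3, B1–B4, B2–B5, B3–B6, B4–B7, B4–B8

Each bag holds 5 vertices, so the decomposition has width 4, which upper-bounds the treewidth. Conversely, {c, d, h, k, l} is a clique of size 5, and the vertices of any clique must share a bag in every tree decomposition; so some bag has ≥ 5 vertices and tw(G) ≥ 4. Hence tw(G) = 4 exactly.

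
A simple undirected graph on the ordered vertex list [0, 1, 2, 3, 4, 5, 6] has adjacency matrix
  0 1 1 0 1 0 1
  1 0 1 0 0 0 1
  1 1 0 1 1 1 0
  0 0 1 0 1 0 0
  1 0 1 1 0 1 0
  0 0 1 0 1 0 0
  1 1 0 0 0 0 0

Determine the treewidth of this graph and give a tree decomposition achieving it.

Treewidth 2.
One optimal decomposition is:
Bags: B1 = {0, 1, 2}  B2 = {0, 1, 6}  B3 = {0, 2, 4}  B4 = {2, 3, 4}  B5 = {2, 4, 5}
Tree: B1–B2, B1–B3, B3–B4, B4–B5

Every bag has size at most 3, so the width is 3 − 1 = 2 and tw(G) ≤ 2. On the other hand G contains the 3-clique {0, 1, 2}. A clique must lie in a single bag of any decomposition, so no decomposition can have width below 2. Hence tw(G) = 2 exactly.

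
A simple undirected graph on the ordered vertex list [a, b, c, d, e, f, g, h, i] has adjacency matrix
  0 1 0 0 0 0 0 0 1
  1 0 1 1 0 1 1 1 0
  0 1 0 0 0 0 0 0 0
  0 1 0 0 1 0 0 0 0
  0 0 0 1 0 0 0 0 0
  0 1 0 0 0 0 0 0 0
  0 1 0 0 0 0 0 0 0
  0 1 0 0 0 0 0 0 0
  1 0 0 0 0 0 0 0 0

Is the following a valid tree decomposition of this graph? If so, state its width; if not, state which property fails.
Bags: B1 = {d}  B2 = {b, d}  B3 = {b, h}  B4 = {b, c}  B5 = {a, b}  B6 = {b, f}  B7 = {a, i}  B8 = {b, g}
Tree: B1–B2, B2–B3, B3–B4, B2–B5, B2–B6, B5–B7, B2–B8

A tree decomposition must satisfy three properties: every vertex lies in some bag; for every edge, both endpoints lie together in some bag; and for every vertex, the bags containing it form a connected subtree. Here vertex e appears in no bag, so the decomposition is invalid.

No — vertex e appears in no bag.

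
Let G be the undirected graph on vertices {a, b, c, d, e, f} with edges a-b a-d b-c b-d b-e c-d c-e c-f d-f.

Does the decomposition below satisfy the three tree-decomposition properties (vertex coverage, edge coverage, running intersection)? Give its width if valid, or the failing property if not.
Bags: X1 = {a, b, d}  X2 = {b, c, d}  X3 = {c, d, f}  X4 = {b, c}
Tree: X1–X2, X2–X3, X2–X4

A tree decomposition must satisfy three properties: every vertex lies in some bag; for every edge, both endpoints lie together in some bag; and for every vertex, the bags containing it form a connected subtree. Here vertex e appears in no bag, so the decomposition is invalid.

No — vertex e appears in no bag.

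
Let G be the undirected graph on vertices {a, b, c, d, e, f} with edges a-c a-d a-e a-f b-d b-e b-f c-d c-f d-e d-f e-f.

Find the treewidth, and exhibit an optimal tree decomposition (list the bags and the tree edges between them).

Each bag holds 4 vertices, so the decomposition has width 3, which upper-bounds the treewidth. For the lower bound, the 4 vertices {a, d, e, f} are pairwise adjacent, and any tree decomposition puts a clique entirely inside one bag — forcing width ≥ 3. Hence tw(G) = 3 exactly.

Treewidth 3.
One such decomposition:
Bags: B1 = {b, d, e, f}  B2 = {a, d, e, f}  B3 = {a, c, d, f}
Tree: B1–B2, B2–B3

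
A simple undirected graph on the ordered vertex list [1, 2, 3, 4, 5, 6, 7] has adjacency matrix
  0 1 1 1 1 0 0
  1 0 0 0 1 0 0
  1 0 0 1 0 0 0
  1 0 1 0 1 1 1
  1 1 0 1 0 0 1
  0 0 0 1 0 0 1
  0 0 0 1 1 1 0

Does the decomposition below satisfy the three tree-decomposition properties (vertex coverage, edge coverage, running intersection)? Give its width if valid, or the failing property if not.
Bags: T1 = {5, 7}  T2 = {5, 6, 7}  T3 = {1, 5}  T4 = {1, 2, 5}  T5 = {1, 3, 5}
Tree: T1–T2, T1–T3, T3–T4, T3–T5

A tree decomposition must satisfy three properties: every vertex lies in some bag; for every edge, both endpoints lie together in some bag; and for every vertex, the bags containing it form a connected subtree. Here vertex 4 appears in no bag, so the decomposition is invalid.

No — vertex 4 appears in no bag.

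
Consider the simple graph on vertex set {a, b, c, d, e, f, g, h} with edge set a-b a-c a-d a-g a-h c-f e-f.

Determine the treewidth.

A width-1 tree decomposition is:
Bags: B1 = {a, b}  B2 = {a, c}  B3 = {a, h}  B4 = {a, g}  B5 = {c, f}  B6 = {e, f}  B7 = {a, d}
Tree: B1–B2, B1–B3, B1–B4, B2–B5, B5–B6, B1–B7
The largest bag has 2 vertices, giving width 1; this decomposition certifies tw(G) ≤ 1. Any graph with an edge has treewidth ≥ 1, and G has the edge b–a. The upper and lower bounds meet at 1, so that is the treewidth.

1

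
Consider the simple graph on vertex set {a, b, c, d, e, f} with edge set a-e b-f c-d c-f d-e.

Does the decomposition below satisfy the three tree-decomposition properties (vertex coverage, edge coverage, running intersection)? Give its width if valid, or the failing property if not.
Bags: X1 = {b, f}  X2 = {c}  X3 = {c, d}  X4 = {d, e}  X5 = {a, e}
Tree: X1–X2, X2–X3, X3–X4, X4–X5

A tree decomposition must satisfy three properties: every vertex lies in some bag; for every edge, both endpoints lie together in some bag; and for every vertex, the bags containing it form a connected subtree. Here edge (f,c) lies in no bag, so the decomposition is invalid.

No — edge (f,c) lies in no bag.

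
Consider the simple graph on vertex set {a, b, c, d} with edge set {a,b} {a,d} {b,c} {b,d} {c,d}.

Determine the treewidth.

2

A width-2 tree decomposition is:
Bags: B1 = {b, c, d}  B2 = {a, b, d}
Tree: B1–B2
The largest bag has 3 vertices, giving width 2; this decomposition certifies tw(G) ≤ 2. On the other hand G contains the 3-clique {b, c, d}. A clique must lie in a single bag of any decomposition, so no decomposition can have width below 2. Hence tw(G) = 2 exactly.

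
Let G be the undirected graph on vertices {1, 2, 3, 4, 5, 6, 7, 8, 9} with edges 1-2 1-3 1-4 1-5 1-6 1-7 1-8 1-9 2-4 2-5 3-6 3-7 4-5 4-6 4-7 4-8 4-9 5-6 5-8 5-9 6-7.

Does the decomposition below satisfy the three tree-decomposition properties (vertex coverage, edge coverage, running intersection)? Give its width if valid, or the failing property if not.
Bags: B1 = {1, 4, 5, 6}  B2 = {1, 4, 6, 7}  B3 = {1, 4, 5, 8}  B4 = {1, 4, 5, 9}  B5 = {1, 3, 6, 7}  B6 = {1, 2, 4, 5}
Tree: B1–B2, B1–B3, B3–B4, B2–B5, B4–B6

Yes; width 3.

Checking the three conditions: (i) the bags cover all of {1, 2, 3, 4, 5, 6, 7, 8, 9}; (ii) for each edge, some bag contains both endpoints; (iii) the bags containing any fixed vertex form a subtree. All hold, so the decomposition is valid with width 4 − 1 = 3.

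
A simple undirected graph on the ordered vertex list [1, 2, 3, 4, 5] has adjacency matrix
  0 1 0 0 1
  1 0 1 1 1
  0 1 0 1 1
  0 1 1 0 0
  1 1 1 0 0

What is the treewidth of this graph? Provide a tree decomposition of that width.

Every bag has size at most 3, so the width is 3 − 1 = 2 and tw(G) ≤ 2. Conversely, {1, 2, 5} is a clique of size 3, and the vertices of any clique must share a bag in every tree decomposition; so some bag has ≥ 3 vertices and tw(G) ≥ 2. The upper and lower bounds meet at 2, so that is the treewidth.

Treewidth 2.
One such decomposition:
Bags: B1 = {2, 3, 5}  B2 = {1, 2, 5}  B3 = {2, 3, 4}
Tree: B1–B2, B1–B3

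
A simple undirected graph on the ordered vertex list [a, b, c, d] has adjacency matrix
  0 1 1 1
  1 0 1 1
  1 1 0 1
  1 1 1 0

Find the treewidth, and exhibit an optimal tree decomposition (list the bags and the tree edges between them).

With just one bag of size 4, the width is 4 − 1 = 3, so tw(G) ≤ 3. On the other hand G contains the 4-clique {a, b, c, d}. A clique must lie in a single bag of any decomposition, so no decomposition can have width below 3. Hence tw(G) = 3 exactly.

Treewidth 3.
One such decomposition:
Bags: B1 = {a, b, c, d}
Tree: (single bag)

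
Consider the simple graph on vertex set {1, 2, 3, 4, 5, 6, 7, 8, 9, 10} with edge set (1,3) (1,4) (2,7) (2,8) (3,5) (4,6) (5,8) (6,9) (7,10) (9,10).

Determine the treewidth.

A width-2 tree decomposition is:
Bags: B1 = {1, 3, 4}  B2 = {3, 4, 6}  B3 = {3, 6, 9}  B4 = {3, 9, 10}  B5 = {3, 7, 10}  B6 = {2, 3, 7}  B7 = {2, 3, 8}  B8 = {3, 5, 8}
Tree: B1–B2, B2–B3, B3–B4, B4–B5, B5–B6, B6–B7, B7–B8
Every bag has size at most 3, so the width is 3 − 1 = 2 and tw(G) ≤ 2. For the lower bound, G contains the cycle 3–1–4–6–9–10–7–2–8–5–3, so G is not a forest; only forests have treewidth ≤ 1, hence tw(G) ≥ 2. Hence tw(G) = 2 exactly.

2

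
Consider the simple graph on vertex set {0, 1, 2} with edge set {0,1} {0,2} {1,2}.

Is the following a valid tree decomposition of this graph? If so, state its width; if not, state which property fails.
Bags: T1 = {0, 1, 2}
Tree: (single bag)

Yes; width 2.

Vertex coverage: the bags together contain {0, 1, 2}, the full vertex set. Edge coverage: each edge of G has both endpoints in at least one bag. Running intersection: for every vertex, the bags containing it form a connected subtree. All three properties hold, so this is a valid tree decomposition of width max|bag| − 1 = 2, and hence tw(G) ≤ 2.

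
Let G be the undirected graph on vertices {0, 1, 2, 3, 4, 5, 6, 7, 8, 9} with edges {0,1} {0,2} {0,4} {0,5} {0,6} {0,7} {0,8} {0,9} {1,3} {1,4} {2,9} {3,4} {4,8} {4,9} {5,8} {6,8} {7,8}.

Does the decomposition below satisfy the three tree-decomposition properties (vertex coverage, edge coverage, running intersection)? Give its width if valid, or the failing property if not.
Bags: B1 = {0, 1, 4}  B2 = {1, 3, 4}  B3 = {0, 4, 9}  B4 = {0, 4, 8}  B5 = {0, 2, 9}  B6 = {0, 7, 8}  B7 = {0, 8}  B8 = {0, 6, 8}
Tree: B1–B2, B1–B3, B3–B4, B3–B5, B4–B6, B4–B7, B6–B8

A tree decomposition must satisfy three properties: every vertex lies in some bag; for every edge, both endpoints lie together in some bag; and for every vertex, the bags containing it form a connected subtree. Here vertex 5 appears in no bag, so the decomposition is invalid.

No — vertex 5 appears in no bag.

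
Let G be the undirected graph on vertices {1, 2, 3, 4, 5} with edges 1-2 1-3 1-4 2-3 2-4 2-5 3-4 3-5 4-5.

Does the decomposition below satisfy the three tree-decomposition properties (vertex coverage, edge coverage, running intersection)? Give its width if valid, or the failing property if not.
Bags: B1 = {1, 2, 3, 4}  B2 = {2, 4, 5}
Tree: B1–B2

No — edge (3,5) lies in no bag.

A tree decomposition must satisfy three properties: every vertex lies in some bag; for every edge, both endpoints lie together in some bag; and for every vertex, the bags containing it form a connected subtree. Here edge (3,5) lies in no bag, so the decomposition is invalid.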